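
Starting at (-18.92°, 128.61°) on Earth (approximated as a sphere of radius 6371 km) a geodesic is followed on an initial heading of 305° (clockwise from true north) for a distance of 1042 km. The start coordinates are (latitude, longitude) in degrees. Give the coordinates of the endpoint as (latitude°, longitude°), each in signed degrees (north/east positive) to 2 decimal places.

Angular distance δ = d/R = 1042/6371 = 0.16355 rad; initial bearing θ = 5.3233 rad.
sin φ₂ = sin φ₁ cos δ + cos φ₁ sin δ cos θ = (-0.3242)(0.9867) + (0.9460)(0.1628)(0.5736) = -0.2316, so φ₂ = -13.39°.
Δλ = atan2(sin θ sin δ cos φ₁, cos δ − sin φ₁ sin φ₂) = atan2(-0.1262, 0.9116) = -7.880°.
λ₂ = 128.610° − 7.880° = 120.73°.

-13.39°, 120.73°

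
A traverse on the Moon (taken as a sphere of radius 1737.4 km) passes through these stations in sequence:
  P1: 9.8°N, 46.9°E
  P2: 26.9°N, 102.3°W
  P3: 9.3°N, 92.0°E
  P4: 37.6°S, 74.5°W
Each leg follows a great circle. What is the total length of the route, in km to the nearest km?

Leg P1→P2: central angle 2.3156 rad, distance 4023.1 km.
Leg P2→P3: central angle 2.4650 rad, distance 4282.6 km.
Leg P3→P4: central angle 2.6039 rad, distance 4524.0 km.
Total: 4023.1 + 4282.6 + 4524.0 ≈ 12830 km.

12830 km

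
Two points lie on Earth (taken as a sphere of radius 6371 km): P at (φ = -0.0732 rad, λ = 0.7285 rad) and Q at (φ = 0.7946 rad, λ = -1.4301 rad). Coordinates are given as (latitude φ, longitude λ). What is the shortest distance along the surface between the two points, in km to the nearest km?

12908 km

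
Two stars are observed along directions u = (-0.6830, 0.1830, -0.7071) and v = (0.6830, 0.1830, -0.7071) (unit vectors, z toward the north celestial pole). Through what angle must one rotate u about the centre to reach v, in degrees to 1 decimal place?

86.2°

u·v = 0.0670; |u| = 1.0000, |v| = 1.0000.
cos θ = (u·v)/(|u||v|) = 0.0670, so θ = 86.2°.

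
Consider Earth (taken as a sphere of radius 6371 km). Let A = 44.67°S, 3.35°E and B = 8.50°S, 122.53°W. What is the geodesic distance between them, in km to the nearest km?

12004 km

With latitudes φ₁ = -44.670°, φ₂ = -8.500° and longitude difference Δλ = -125.880°:
cos c = sin φ₁ sin φ₂ + cos φ₁ cos φ₂ cos Δλ = (-0.7030)(-0.1478) + (0.7112)(0.9890)(-0.5861) = -0.30832,
so c = arccos(-0.30832) = 1.88422 rad.
Distance = R·c = 6371 × 1.8842 ≈ 12004 km.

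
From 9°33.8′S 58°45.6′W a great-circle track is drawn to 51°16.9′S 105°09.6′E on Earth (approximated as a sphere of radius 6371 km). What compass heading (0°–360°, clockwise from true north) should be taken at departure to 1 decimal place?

168.7°

With φ₁ = -0.1669, φ₂ = -0.8950, Δλ = 2.8609 rad, the forward-azimuth formula gives
θ = atan2( sin Δλ cos φ₂ , cos φ₁ sin φ₂ − sin φ₁ cos φ₂ cos Δλ ) = atan2(0.1732, -0.8692) = 168.73°.
So the initial bearing is 168.7°.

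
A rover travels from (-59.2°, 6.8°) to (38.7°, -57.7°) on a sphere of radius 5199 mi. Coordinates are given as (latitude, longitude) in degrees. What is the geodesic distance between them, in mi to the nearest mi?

10109 mi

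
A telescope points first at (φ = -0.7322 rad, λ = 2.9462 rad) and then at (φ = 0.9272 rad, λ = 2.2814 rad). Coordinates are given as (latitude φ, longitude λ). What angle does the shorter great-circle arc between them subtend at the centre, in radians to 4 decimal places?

With latitudes φ₁ = -41.952°, φ₂ = 53.125° and longitude difference Δλ = -38.090°:
Haversine: a = sin²(Δφ/2) + cos φ₁ cos φ₂ sin²(Δλ/2) = 0.5442 + (0.7437)(0.6001)(0.1065) = 0.59176.
Central angle c = 2·arcsin(√a) = 1.75537 rad.
So the angular separation is 1.7554 rad.

1.7554 rad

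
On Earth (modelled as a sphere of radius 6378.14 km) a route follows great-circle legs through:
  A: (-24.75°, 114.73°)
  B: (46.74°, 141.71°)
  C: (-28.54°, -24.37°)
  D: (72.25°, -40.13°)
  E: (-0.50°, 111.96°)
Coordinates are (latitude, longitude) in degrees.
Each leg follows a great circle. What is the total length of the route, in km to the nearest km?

49185 km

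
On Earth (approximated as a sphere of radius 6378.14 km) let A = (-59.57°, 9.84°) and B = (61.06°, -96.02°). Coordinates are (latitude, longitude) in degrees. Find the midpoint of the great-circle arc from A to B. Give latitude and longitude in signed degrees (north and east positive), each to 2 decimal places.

1.24°, -41.36°

Central angle δ = 2.5349 rad. Interpolating on the sphere with fraction f = 0.5:
P = [sin((1−f)δ)·A + sin(fδ)·B] / sin δ = 1.6739·A + 1.6739·B in Cartesian coordinates,
giving P = (0.7504, -0.6606, 0.0216), i.e. latitude 1.24°, longitude -41.36°.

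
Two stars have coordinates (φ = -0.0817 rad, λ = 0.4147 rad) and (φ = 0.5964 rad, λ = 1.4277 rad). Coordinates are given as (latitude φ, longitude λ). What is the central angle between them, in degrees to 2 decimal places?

67.01°

With latitudes φ₁ = -4.681°, φ₂ = 34.171° and longitude difference Δλ = 58.041°:
Haversine: a = sin²(Δφ/2) + cos φ₁ cos φ₂ sin²(Δλ/2) = 0.1106 + (0.9967)(0.8274)(0.2353) = 0.30468.
Central angle c = 2·arcsin(√a) = 1.16947 rad.
So the angular separation is 67.01°.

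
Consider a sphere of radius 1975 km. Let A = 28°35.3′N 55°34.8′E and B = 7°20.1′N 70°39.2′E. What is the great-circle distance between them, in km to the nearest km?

Let φ₁ = 0.4990 rad, φ₂ = 0.1280 rad, and Δλ = 0.2631 rad.
cos c = sin φ₁ sin φ₂ + cos φ₁ cos φ₂ cos Δλ = (0.4785)(0.1277) + (0.8781)(0.9918)(0.9656) = 0.90202,
so c = arccos(0.90202) = 0.44636 rad.
Distance = R·c = 1975 × 0.4464 ≈ 882 km.

882 km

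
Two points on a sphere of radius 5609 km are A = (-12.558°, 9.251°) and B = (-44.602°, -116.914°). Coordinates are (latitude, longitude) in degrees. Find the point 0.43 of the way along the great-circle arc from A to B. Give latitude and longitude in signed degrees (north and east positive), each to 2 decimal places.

-45.18°, -27.47°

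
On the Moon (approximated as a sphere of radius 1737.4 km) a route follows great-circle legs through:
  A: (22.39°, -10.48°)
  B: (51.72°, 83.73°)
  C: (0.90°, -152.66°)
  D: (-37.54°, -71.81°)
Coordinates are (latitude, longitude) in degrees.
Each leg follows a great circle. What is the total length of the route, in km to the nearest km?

Leg A→B: central angle 1.3109 rad, distance 2277.6 km.
Leg B→C: central angle 1.9077 rad, distance 3314.4 km.
Leg C→D: central angle 1.4540 rad, distance 2526.2 km.
Total: 2277.6 + 3314.4 + 2526.2 ≈ 8118 km.

8118 km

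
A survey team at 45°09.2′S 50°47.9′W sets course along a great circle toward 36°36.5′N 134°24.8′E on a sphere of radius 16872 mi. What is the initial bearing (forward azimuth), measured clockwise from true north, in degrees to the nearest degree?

207°

Δλ = -174.788° = -3.0506 rad.
y = sin Δλ · cos φ₂ = (-0.0908)(0.8027) = -0.0729
x = cos φ₁ sin φ₂ − sin φ₁ cos φ₂ cos Δλ = (0.7052)(0.5963) − (-0.7090)(0.8027)(-0.9959) = -0.1462
θ = atan2(y, x) = -153.50°; adding 360° gives 207°.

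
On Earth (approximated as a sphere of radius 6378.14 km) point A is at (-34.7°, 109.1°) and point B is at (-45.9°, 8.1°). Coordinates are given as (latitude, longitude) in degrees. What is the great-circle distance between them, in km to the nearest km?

With latitudes φ₁ = -34.700°, φ₂ = -45.900° and longitude difference Δλ = -101.000°:
cos c = sin φ₁ sin φ₂ + cos φ₁ cos φ₂ cos Δλ = (-0.5693)(-0.7181) + (0.8221)(0.6959)(-0.1908) = 0.29965,
so c = arccos(0.29965) = 1.26648 rad.
Distance = R·c = 6378.14 × 1.2665 ≈ 8078 km.

8078 km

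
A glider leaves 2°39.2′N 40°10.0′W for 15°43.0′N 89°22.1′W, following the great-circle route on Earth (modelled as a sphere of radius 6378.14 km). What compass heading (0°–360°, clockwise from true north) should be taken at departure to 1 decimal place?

Δλ = -49.202° = -0.8587 rad.
y = sin Δλ · cos φ₂ = (-0.7570)(0.9626) = -0.7287
x = cos φ₁ sin φ₂ − sin φ₁ cos φ₂ cos Δλ = (0.9989)(0.2709) − (0.0463)(0.9626)(0.6534) = 0.2415
θ = atan2(y, x) = -71.67°; adding 360° gives 288.3°.

288.3°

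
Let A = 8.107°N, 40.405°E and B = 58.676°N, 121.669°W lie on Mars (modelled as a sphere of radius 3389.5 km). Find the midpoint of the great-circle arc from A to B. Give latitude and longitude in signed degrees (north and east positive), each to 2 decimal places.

62.39°, 22.50°

Central angle δ = 1.9490 rad. Interpolating on the sphere with fraction f = 0.5:
P = [sin((1−f)δ)·A + sin(fδ)·B] / sin δ = 0.8903·A + 0.8903·B in Cartesian coordinates,
giving P = (0.4282, 0.1774, 0.8861), i.e. latitude 62.39°, longitude 22.50°.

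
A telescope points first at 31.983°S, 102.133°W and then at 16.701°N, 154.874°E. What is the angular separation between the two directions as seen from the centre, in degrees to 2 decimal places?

With latitudes φ₁ = -31.983°, φ₂ = 16.701° and longitude difference Δλ = -102.993°:
Haversine: a = sin²(Δφ/2) + cos φ₁ cos φ₂ sin²(Δλ/2) = 0.1699 + (0.8482)(0.9578)(0.6124) = 0.66744.
Central angle c = 2·arcsin(√a) = 1.91227 rad.
So the angular separation is 109.56°.

109.56°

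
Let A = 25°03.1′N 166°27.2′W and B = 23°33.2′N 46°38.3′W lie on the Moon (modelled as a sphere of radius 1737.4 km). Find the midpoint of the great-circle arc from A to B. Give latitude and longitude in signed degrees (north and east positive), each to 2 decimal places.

42.01°, -105.96°

Central angle δ = 1.8170 rad. Interpolating on the sphere with fraction f = 0.5:
P = [sin((1−f)δ)·A + sin(fδ)·B] / sin δ = 0.8131·A + 0.8131·B in Cartesian coordinates,
giving P = (-0.2043, -0.7144, 0.6692), i.e. latitude 42.01°, longitude -105.96°.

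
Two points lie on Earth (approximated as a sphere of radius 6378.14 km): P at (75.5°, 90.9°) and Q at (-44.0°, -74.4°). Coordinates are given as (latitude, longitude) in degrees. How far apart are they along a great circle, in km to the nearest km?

16460 km

Let φ₁ = 1.3177 rad, φ₂ = -0.7679 rad, and Δλ = -2.8850 rad.
cos c = sin φ₁ sin φ₂ + cos φ₁ cos φ₂ cos Δλ = (0.9681)(-0.6947) + (0.2504)(0.7193)(-0.9673) = -0.84674,
so c = arccos(-0.84674) = 2.58063 rad.
Distance = R·c = 6378.14 × 2.5806 ≈ 16460 km.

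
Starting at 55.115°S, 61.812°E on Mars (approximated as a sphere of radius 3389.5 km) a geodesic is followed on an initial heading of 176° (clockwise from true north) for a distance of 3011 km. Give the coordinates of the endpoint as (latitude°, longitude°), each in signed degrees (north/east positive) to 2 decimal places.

Angular distance δ = d/R = 3011/3389.5 = 0.88833 rad; initial bearing θ = 3.0718 rad.
sin φ₂ = sin φ₁ cos δ + cos φ₁ sin δ cos θ = (-0.8203)(0.6307) + (0.5719)(0.7760)(-0.9976) = -0.9601, so φ₂ = -73.76°.
Δλ = atan2(sin θ sin δ cos φ₁, cos δ − sin φ₁ sin φ₂) = atan2(0.0310, -0.1569) = 168.836°.
λ₂ = 61.812° + 168.836° = 230.65° → -129.35° after wrapping to (−180°, 180°].

-73.76°, -129.35°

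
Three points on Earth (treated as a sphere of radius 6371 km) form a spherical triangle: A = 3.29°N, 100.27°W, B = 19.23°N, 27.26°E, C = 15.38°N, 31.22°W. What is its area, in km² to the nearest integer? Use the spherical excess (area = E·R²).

Side lengths (central angles): a = 0.9724, b = 1.2032, c = 2.1596 rad; semiperimeter s = 2.1676.
By l'Huilier's theorem, tan(E/4) = √[tan(s/2) tan((s−a)/2) tan((s−b)/2) tan((s−c)/2)], giving spherical excess E = 0.2075 rad.
Area = E·R² = 0.2075 × (6371)² ≈ 8421258 km².

8421258 km²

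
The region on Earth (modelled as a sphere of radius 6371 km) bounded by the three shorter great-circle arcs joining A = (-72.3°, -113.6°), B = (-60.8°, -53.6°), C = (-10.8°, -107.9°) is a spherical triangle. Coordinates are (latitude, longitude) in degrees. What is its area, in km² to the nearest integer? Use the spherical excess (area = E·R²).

10645895 km²

Side lengths (central angles): a = 1.1116, b = 1.0751, c = 0.4376 rad; semiperimeter s = 1.3121.
By l'Huilier's theorem, tan(E/4) = √[tan(s/2) tan((s−a)/2) tan((s−b)/2) tan((s−c)/2)], giving spherical excess E = 0.2623 rad.
Area = E·R² = 0.2623 × (6371)² ≈ 10645895 km².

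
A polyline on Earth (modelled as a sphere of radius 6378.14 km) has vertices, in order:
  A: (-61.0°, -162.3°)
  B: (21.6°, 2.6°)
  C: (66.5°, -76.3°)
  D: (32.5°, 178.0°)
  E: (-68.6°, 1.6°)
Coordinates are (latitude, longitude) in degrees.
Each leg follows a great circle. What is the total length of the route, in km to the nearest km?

46223 km

Leg A→B: central angle 2.4298 rad, distance 15497.4 km.
Leg B→C: central angle 1.1495 rad, distance 7331.5 km.
Leg C→D: central angle 1.1574 rad, distance 7382.0 km.
Leg D→E: central angle 2.5105 rad, distance 16012.3 km.
Total: 15497.4 + 7331.5 + 7382.0 + 16012.3 ≈ 46223 km.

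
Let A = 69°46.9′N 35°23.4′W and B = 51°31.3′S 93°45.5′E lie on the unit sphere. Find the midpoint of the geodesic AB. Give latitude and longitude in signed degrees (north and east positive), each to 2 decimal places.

The central angle between A and B is δ = 2.6267 rad.
With f = 0.5, the slerp weights are sin((1−f)δ)/sin δ = 1.9639 and sin(fδ)/sin δ = 1.9639.
Weighted sum of the unit vectors: (1.9639)·(0.2817,-0.2001,0.9384) + (1.9639)·(-0.0408,0.6209,-0.7828) = (0.4732, 0.8263, 0.3055).
Converting back: φ = atan2(z, √(x²+y²)) = 17.79°, λ = atan2(y, x) = 60.20°.

17.79°, 60.20°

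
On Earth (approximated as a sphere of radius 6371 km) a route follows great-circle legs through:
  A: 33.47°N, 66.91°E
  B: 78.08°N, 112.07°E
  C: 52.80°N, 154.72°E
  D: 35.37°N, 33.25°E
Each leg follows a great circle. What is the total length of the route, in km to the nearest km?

Leg A→B: central angle 0.8485 rad, distance 5405.9 km.
Leg B→C: central angle 0.5132 rad, distance 3269.3 km.
Leg C→D: central angle 1.3657 rad, distance 8700.6 km.
Total: 5405.9 + 3269.3 + 8700.6 ≈ 17376 km.

17376 km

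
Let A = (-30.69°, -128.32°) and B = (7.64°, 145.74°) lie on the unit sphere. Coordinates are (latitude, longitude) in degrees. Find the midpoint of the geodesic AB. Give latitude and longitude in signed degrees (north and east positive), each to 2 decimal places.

-15.54°, -175.07°

The central angle between A and B is δ = 1.5783 rad.
With f = 0.5, the slerp weights are sin((1−f)δ)/sin δ = 0.7098 and sin(fδ)/sin δ = 0.7098.
Weighted sum of the unit vectors: (0.7098)·(-0.5332,-0.6747,-0.5104) + (0.7098)·(-0.8192,0.5580,0.1329) = (-0.9599, -0.0828, -0.2679).
Converting back: φ = atan2(z, √(x²+y²)) = -15.54°, λ = atan2(y, x) = -175.07°.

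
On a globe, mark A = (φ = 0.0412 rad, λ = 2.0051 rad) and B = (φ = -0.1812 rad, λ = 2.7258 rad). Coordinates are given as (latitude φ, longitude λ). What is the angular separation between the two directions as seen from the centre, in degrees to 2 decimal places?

43.03°

In radians: φ₁ = 0.0412, φ₂ = -0.1812, Δλ = 41.293° = 0.7207 rad.
Haversine: a = sin²(Δφ/2) + cos φ₁ cos φ₂ sin²(Δλ/2) = 0.0123 + (0.9992)(0.9836)(0.1243) = 0.13450.
Central angle c = 2·arcsin(√a) = 0.75102 rad.
So the angular separation is 43.03°.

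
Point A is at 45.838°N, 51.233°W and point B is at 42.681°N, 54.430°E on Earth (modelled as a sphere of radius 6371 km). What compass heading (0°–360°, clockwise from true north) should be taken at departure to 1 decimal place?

49.0°

With φ₁ = 0.8000, φ₂ = 0.7449, Δλ = 1.8442 rad, the forward-azimuth formula gives
θ = atan2( sin Δλ cos φ₂ , cos φ₁ sin φ₂ − sin φ₁ cos φ₂ cos Δλ ) = atan2(0.7078, 0.6147) = 49.03°.
So the initial bearing is 49.0°.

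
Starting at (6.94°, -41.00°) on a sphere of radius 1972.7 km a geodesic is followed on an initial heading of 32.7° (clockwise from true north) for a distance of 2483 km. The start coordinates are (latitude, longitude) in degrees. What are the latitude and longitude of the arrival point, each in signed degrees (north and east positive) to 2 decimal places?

Angular distance δ = d/R = 2483/1972.7 = 1.25868 rad; initial bearing θ = 0.5707 rad.
sin φ₂ = sin φ₁ cos δ + cos φ₁ sin δ cos θ = (0.1208)(0.3071) + (0.9927)(0.9517)(0.8415) = 0.8321, so φ₂ = 56.31°.
Δλ = atan2(sin θ sin δ cos φ₁, cos δ − sin φ₁ sin φ₂) = atan2(0.5104, 0.2065) = 67.968°.
λ₂ = -41.000° + 67.968° = 26.97°.

56.31°, 26.97°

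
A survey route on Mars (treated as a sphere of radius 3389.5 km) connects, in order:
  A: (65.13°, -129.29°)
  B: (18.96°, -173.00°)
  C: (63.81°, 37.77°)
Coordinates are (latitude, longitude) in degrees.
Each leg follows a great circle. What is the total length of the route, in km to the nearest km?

8769 km

Leg A→B: central angle 0.9493 rad, distance 3217.5 km.
Leg B→C: central angle 1.6379 rad, distance 5551.8 km.
Total: 3217.5 + 5551.8 ≈ 8769 km.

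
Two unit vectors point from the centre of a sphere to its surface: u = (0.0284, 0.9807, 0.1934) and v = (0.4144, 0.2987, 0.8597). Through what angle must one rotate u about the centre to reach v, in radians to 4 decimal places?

1.0804 rad

u·v = 0.4710; |u| = 1.0000, |v| = 1.0000.
cos θ = (u·v)/(|u||v|) = 0.4710, so θ = 1.0804 rad.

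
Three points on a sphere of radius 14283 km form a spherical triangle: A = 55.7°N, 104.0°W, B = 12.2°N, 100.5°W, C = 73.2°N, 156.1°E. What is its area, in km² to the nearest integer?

24990907 km²

Side lengths (central angles): a = 1.4335, b = 0.7031, c = 0.7607 rad; semiperimeter s = 1.4487.
By l'Huilier's theorem, tan(E/4) = √[tan(s/2) tan((s−a)/2) tan((s−b)/2) tan((s−c)/2)], giving spherical excess E = 0.1225 rad.
Area = E·R² = 0.1225 × (14283)² ≈ 24990907 km².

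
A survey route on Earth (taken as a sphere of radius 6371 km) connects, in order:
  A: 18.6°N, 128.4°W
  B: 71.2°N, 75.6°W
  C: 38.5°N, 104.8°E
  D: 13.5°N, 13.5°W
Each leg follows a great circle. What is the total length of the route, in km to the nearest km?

Leg A→B: central angle 1.0626 rad, distance 6769.8 km.
Leg B→C: central angle 1.2270 rad, distance 7817.0 km.
Leg C→D: central angle 1.7879 rad, distance 11391.0 km.
Total: 6769.8 + 7817.0 + 11391.0 ≈ 25978 km.

25978 km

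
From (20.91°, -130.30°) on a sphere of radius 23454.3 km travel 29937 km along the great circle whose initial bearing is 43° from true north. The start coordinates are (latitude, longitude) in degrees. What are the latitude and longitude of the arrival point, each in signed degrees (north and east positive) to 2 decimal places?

Angular distance δ = d/R = 29937/23454.3 = 1.27640 rad; initial bearing θ = 0.7505 rad.
sin φ₂ = sin φ₁ cos δ + cos φ₁ sin δ cos θ = (0.3569)(0.2902) + (0.9341)(0.9570)(0.7314) = 0.7574, so φ₂ = 49.23°.
Δλ = atan2(sin θ sin δ cos φ₁, cos δ − sin φ₁ sin φ₂) = atan2(0.6097, 0.0199) = 88.134°.
λ₂ = -130.300° + 88.134° = -42.17°.

49.23°, -42.17°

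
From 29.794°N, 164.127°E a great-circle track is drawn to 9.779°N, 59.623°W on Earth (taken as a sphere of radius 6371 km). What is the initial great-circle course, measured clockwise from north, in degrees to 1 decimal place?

53.7°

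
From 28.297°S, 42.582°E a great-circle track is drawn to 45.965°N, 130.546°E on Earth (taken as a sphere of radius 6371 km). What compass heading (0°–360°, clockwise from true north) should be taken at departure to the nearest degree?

With φ₁ = -0.4939, φ₂ = 0.8022, Δλ = 1.5353 rad, the forward-azimuth formula gives
θ = atan2( sin Δλ cos φ₂ , cos φ₁ sin φ₂ − sin φ₁ cos φ₂ cos Δλ ) = atan2(0.6947, 0.6447) = 47.14°.
So the initial bearing is 47°.

47°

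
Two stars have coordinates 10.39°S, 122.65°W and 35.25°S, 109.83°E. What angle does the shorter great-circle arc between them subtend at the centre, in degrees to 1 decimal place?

112.7°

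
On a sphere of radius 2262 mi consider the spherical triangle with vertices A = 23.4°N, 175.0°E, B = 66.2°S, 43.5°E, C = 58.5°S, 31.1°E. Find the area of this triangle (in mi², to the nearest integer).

627538 mi²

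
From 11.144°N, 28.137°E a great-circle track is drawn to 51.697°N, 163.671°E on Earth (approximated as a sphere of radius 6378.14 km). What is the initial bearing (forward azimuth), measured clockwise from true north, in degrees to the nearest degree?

27°

With φ₁ = 0.1945, φ₂ = 0.9023, Δλ = 2.3655 rad, the forward-azimuth formula gives
θ = atan2( sin Δλ cos φ₂ , cos φ₁ sin φ₂ − sin φ₁ cos φ₂ cos Δλ ) = atan2(0.4342, 0.8554) = 26.91°.
So the initial bearing is 27°.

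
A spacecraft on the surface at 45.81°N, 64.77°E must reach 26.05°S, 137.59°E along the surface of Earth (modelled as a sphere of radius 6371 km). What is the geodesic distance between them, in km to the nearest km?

In radians: φ₁ = 0.7995, φ₂ = -0.4547, Δλ = 72.820° = 1.2709 rad.
Haversine: a = sin²(Δφ/2) + cos φ₁ cos φ₂ sin²(Δλ/2) = 0.3443 + (0.6970)(0.8984)(0.3523) = 0.56496.
Central angle c = 2·arcsin(√a) = 1.70108 rad.
Distance = R·c = 6371 × 1.7011 ≈ 10838 km.

10838 km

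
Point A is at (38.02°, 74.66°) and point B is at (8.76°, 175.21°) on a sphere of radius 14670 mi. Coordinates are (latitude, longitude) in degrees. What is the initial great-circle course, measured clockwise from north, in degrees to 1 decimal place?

76.6°

Δλ = 100.550° = 1.7549 rad.
y = sin Δλ · cos φ₂ = (0.9831)(0.9883) = 0.9716
x = cos φ₁ sin φ₂ − sin φ₁ cos φ₂ cos Δλ = (0.7878)(0.1523) − (0.6159)(0.9883)(-0.1831) = 0.2314
θ = atan2(y, x) = 76.60°, so the bearing is 76.6°.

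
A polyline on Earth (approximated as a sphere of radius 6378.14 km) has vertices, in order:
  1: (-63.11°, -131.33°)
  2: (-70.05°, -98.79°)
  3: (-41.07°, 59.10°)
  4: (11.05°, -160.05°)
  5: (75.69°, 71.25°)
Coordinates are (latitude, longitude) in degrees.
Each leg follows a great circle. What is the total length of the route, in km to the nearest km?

33908 km

Leg 1→2: central angle 0.2519 rad, distance 1606.5 km.
Leg 2→3: central angle 1.1818 rad, distance 7537.8 km.
Leg 3→4: central angle 2.3458 rad, distance 14962.0 km.
Leg 4→5: central angle 1.5367 rad, distance 9801.6 km.
Total: 1606.5 + 7537.8 + 14962.0 + 9801.6 ≈ 33908 km.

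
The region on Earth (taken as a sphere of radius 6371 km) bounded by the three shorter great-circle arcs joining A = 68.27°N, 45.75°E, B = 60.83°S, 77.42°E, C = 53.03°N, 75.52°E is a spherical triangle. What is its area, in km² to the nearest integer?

Side lengths (central angles): a = 1.9874, b = 0.3613, c = 2.2884 rad; semiperimeter s = 2.3185.
By l'Huilier's theorem, tan(E/4) = √[tan(s/2) tan((s−a)/2) tan((s−b)/2) tan((s−c)/2)], giving spherical excess E = 0.3695 rad.
Area = E·R² = 0.3695 × (6371)² ≈ 14998598 km².

14998598 km²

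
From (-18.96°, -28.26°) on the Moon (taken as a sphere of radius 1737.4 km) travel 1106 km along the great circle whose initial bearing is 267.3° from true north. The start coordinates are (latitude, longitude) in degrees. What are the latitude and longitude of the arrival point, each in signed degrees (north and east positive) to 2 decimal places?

-16.72°, -66.58°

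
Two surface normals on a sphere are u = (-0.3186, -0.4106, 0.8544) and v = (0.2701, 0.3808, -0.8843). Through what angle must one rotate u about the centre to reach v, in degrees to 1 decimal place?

u·v = -0.9980; |u| = 1.0000, |v| = 1.0000.
cos θ = (u·v)/(|u||v|) = -0.9979, so θ = 176.3°.

176.3°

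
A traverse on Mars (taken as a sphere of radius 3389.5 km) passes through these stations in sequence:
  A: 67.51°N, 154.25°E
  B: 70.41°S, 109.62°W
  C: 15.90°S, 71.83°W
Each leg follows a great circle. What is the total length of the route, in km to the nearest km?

Leg A→B: central angle 2.6555 rad, distance 9000.8 km.
Leg B→C: central angle 1.0322 rad, distance 3498.7 km.
Total: 9000.8 + 3498.7 ≈ 12499 km.

12499 km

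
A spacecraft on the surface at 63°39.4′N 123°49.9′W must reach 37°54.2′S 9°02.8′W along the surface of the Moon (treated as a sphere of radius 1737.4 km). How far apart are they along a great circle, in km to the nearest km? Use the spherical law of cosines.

4070 km

With latitudes φ₁ = 63.657°, φ₂ = -37.903° and longitude difference Δλ = 114.785°:
cos c = sin φ₁ sin φ₂ + cos φ₁ cos φ₂ cos Δλ = (0.8962)(-0.6143) + (0.4437)(0.7890)(-0.4192) = -0.69732,
so c = arccos(-0.69732) = 2.34244 rad.
Distance = R·c = 1737.4 × 2.3424 ≈ 4070 km.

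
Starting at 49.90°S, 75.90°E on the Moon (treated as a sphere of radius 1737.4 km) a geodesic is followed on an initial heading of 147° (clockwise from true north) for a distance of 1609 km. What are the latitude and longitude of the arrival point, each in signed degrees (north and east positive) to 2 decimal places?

-63.06°, -178.00°

Angular distance δ = d/R = 1609/1737.4 = 0.92610 rad; initial bearing θ = 2.5656 rad.
sin φ₂ = sin φ₁ cos δ + cos φ₁ sin δ cos θ = (-0.7649)(0.6010) + (0.6441)(0.7993)(-0.8387) = -0.8915, so φ₂ = -63.06°.
Δλ = atan2(sin θ sin δ cos φ₁, cos δ − sin φ₁ sin φ₂) = atan2(0.2804, -0.0809) = 106.101°.
λ₂ = 75.900° + 106.101° = 182.00° → -178.00° after wrapping to (−180°, 180°].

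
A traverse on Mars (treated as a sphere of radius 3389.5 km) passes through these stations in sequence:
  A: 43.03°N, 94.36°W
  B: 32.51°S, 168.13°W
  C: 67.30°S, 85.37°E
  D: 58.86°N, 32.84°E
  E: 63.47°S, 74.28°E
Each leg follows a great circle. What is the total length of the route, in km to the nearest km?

25183 km

Leg A→B: central angle 1.7665 rad, distance 5987.5 km.
Leg B→C: central angle 1.1556 rad, distance 3916.8 km.
Leg C→D: central angle 2.3026 rad, distance 7804.6 km.
Leg D→E: central angle 2.2051 rad, distance 7474.2 km.
Total: 5987.5 + 3916.8 + 7804.6 + 7474.2 ≈ 25183 km.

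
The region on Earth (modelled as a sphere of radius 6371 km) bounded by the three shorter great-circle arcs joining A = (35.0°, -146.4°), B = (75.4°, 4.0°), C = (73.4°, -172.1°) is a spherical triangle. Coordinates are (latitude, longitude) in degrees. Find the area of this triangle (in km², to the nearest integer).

5233728 km²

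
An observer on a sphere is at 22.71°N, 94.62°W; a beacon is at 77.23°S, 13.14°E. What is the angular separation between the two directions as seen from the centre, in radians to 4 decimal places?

With latitudes φ₁ = 22.710°, φ₂ = -77.230° and longitude difference Δλ = 107.760°:
Haversine: a = sin²(Δφ/2) + cos φ₁ cos φ₂ sin²(Δλ/2) = 0.5863 + (0.9225)(0.2210)(0.6525) = 0.71936.
Central angle c = 2·arcsin(√a) = 2.02496 rad.
So the angular separation is 2.0250 rad.

2.0250 rad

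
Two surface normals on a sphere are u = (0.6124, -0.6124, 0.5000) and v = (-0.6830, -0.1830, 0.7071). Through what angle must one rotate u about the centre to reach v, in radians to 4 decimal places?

1.5234 rad

u·v = 0.0473; |u| = 1.0000, |v| = 1.0000.
cos θ = (u·v)/(|u||v|) = 0.0473, so θ = 1.5234 rad.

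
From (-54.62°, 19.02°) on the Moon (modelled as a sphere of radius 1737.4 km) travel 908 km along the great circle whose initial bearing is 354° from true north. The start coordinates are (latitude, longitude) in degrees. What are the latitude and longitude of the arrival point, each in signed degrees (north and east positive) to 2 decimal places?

-24.78°, 15.73°

Angular distance δ = d/R = 908/1737.4 = 0.52262 rad; initial bearing θ = 6.1785 rad.
sin φ₂ = sin φ₁ cos δ + cos φ₁ sin δ cos θ = (-0.8153)(0.8665) + (0.5790)(0.4992)(0.9945) = -0.4191, so φ₂ = -24.78°.
Δλ = atan2(sin θ sin δ cos φ₁, cos δ − sin φ₁ sin φ₂) = atan2(-0.0302, 0.5248) = -3.294°.
λ₂ = 19.020° − 3.294° = 15.73°.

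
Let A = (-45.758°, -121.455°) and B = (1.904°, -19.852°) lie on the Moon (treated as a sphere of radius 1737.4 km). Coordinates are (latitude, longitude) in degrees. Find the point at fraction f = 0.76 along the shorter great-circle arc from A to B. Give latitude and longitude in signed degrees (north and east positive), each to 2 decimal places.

-15.14°, -36.73°

Central angle δ = 1.7356 rad. Interpolating on the sphere with fraction f = 0.76:
P = [sin((1−f)δ)·A + sin(fδ)·B] / sin δ = 0.4102·A + 0.9818·B in Cartesian coordinates,
giving P = (0.7736, -0.5773, -0.2612), i.e. latitude -15.14°, longitude -36.73°.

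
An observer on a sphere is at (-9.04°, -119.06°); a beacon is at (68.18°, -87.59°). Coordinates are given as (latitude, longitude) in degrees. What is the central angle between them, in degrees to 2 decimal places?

In radians: φ₁ = -0.1578, φ₂ = 1.1900, Δλ = 31.470° = 0.5493 rad.
Haversine: a = sin²(Δφ/2) + cos φ₁ cos φ₂ sin²(Δλ/2) = 0.3894 + (0.9876)(0.3717)(0.0735) = 0.41639.
Central angle c = 2·arcsin(√a) = 1.40279 rad.
So the angular separation is 80.37°.

80.37°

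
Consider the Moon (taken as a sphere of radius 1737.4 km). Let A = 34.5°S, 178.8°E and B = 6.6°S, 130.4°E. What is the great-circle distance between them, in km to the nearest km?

With latitudes φ₁ = -34.500°, φ₂ = -6.600° and longitude difference Δλ = -48.400°:
cos c = sin φ₁ sin φ₂ + cos φ₁ cos φ₂ cos Δλ = (-0.5664)(-0.1149) + (0.8241)(0.9934)(0.6639) = 0.60863,
so c = arccos(0.60863) = 0.91646 rad.
Distance = R·c = 1737.4 × 0.9165 ≈ 1592 km.

1592 km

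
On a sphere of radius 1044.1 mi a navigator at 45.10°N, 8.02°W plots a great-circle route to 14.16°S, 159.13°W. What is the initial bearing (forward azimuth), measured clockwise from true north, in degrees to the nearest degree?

With φ₁ = 0.7871, φ₂ = -0.2471, Δλ = -2.6374 rad, the forward-azimuth formula gives
θ = atan2( sin Δλ cos φ₂ , cos φ₁ sin φ₂ − sin φ₁ cos φ₂ cos Δλ ) = atan2(-0.4685, 0.4287) = -47.54°.
Adding 360° brings this into [0°, 360°): 312°.

312°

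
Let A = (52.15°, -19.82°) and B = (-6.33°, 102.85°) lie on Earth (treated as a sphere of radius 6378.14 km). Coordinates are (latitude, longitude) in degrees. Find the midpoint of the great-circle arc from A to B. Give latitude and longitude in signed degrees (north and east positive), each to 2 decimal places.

38.96°, 64.92°

The central angle between A and B is δ = 2.0001 rad.
With f = 0.5, the slerp weights are sin((1−f)δ)/sin δ = 0.9255 and sin(fδ)/sin δ = 0.9255.
Weighted sum of the unit vectors: (0.9255)·(0.5772,-0.2080,0.7896) + (0.9255)·(-0.2210,0.9690,-0.1103) = (0.3297, 0.7043, 0.6288).
Converting back: φ = atan2(z, √(x²+y²)) = 38.96°, λ = atan2(y, x) = 64.92°.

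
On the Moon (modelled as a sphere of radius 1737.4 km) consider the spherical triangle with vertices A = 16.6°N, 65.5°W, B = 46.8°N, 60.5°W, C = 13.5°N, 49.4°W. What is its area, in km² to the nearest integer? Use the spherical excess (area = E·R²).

229014 km²

Side lengths (central angles): a = 0.6035, b = 0.2766, c = 0.5320 rad; semiperimeter s = 0.7061.
By l'Huilier's theorem, tan(E/4) = √[tan(s/2) tan((s−a)/2) tan((s−b)/2) tan((s−c)/2)], giving spherical excess E = 0.0759 rad.
Area = E·R² = 0.0759 × (1737.4)² ≈ 229014 km².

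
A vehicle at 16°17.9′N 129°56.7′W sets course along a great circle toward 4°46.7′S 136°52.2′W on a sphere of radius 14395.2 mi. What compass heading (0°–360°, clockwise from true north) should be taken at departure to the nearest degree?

199°

With φ₁ = 0.2845, φ₂ = -0.0834, Δλ = -0.1209 rad, the forward-azimuth formula gives
θ = atan2( sin Δλ cos φ₂ , cos φ₁ sin φ₂ − sin φ₁ cos φ₂ cos Δλ ) = atan2(-0.1202, -0.3576) = -161.43°.
Adding 360° brings this into [0°, 360°): 199°.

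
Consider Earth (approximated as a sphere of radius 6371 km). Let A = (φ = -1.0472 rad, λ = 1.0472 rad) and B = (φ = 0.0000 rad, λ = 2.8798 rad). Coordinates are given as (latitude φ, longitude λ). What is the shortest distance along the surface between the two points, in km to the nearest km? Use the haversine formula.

10834 km

With latitudes φ₁ = -60.000°, φ₂ = 0.000° and longitude difference Δλ = 105.000°:
Haversine: a = sin²(Δφ/2) + cos φ₁ cos φ₂ sin²(Δλ/2) = 0.2500 + (0.5000)(1.0000)(0.6294) = 0.56471.
Central angle c = 2·arcsin(√a) = 1.70057 rad.
Distance = R·c = 6371 × 1.7006 ≈ 10834 km.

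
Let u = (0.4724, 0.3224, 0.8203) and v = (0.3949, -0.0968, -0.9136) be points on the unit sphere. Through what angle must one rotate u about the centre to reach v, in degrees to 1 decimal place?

u·v = -0.5941; |u| = 1.0000, |v| = 1.0000.
cos θ = (u·v)/(|u||v|) = -0.5941, so θ = 126.4°.

126.4°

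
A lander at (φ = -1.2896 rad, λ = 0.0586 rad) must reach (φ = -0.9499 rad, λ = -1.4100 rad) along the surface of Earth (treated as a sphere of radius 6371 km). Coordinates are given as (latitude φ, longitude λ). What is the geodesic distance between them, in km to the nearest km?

With latitudes φ₁ = -73.889°, φ₂ = -54.425° and longitude difference Δλ = -84.145°:
Haversine: a = sin²(Δφ/2) + cos φ₁ cos φ₂ sin²(Δλ/2) = 0.0286 + (0.2775)(0.5818)(0.4490) = 0.10106.
Central angle c = 2·arcsin(√a) = 0.64702 rad.
Distance = R·c = 6371 × 0.6470 ≈ 4122 km.

4122 km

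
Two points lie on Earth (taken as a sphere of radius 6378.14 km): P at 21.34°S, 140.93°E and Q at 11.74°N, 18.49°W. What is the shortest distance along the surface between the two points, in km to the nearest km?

With latitudes φ₁ = -21.340°, φ₂ = 11.740° and longitude difference Δλ = -159.420°:
cos c = sin φ₁ sin φ₂ + cos φ₁ cos φ₂ cos Δλ = (-0.3639)(0.2035) + (0.9314)(0.9791)(-0.9362) = -0.92780,
so c = arccos(-0.92780) = 2.75926 rad.
Distance = R·c = 6378.14 × 2.7593 ≈ 17599 km.

17599 km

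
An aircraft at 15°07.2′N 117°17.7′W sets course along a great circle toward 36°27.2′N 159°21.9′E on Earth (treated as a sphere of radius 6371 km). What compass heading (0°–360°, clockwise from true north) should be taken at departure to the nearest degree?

With φ₁ = 0.2639, φ₂ = 0.6362, Δλ = -1.4546 rad, the forward-azimuth formula gives
θ = atan2( sin Δλ cos φ₂ , cos φ₁ sin φ₂ − sin φ₁ cos φ₂ cos Δλ ) = atan2(-0.7989, 0.5493) = -55.49°.
Adding 360° brings this into [0°, 360°): 305°.

305°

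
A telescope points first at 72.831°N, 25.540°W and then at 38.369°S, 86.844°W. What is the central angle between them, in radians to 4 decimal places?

2.0737 rad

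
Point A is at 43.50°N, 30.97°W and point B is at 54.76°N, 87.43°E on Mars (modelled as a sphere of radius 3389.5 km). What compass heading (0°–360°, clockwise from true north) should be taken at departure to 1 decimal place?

33.0°

With φ₁ = 0.7592, φ₂ = 0.9557, Δλ = 2.0665 rad, the forward-azimuth formula gives
θ = atan2( sin Δλ cos φ₂ , cos φ₁ sin φ₂ − sin φ₁ cos φ₂ cos Δλ ) = atan2(0.5076, 0.7814) = 33.01°.
So the initial bearing is 33.0°.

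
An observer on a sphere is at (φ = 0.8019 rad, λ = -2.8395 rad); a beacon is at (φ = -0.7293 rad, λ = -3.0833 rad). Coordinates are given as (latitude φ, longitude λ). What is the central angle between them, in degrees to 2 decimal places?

88.61°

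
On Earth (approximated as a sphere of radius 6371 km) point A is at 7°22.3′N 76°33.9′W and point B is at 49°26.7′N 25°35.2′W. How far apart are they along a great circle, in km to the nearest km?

6646 km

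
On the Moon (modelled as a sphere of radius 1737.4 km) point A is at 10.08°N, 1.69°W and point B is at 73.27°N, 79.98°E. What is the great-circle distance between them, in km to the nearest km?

2364 km

Let φ₁ = 0.1759 rad, φ₂ = 1.2788 rad, and Δλ = 1.4254 rad.
cos c = sin φ₁ sin φ₂ + cos φ₁ cos φ₂ cos Δλ = (0.1750)(0.9577) + (0.9846)(0.2879)(0.1449) = 0.20867,
so c = arccos(0.20867) = 1.36058 rad.
Distance = R·c = 1737.4 × 1.3606 ≈ 2364 km.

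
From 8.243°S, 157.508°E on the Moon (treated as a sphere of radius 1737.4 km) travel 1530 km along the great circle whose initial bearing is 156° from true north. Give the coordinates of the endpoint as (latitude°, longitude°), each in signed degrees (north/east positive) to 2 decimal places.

Angular distance δ = d/R = 1530/1737.4 = 0.88063 rad; initial bearing θ = 2.7227 rad.
sin φ₂ = sin φ₁ cos δ + cos φ₁ sin δ cos θ = (-0.1434)(0.6367) + (0.9897)(0.7711)(-0.9135) = -0.7885, so φ₂ = -52.04°.
Δλ = atan2(sin θ sin δ cos φ₁, cos δ − sin φ₁ sin φ₂) = atan2(0.3104, 0.5236) = 30.660°.
λ₂ = 157.508° + 30.660° = 188.17° → -171.83° after wrapping to (−180°, 180°].

-52.04°, -171.83°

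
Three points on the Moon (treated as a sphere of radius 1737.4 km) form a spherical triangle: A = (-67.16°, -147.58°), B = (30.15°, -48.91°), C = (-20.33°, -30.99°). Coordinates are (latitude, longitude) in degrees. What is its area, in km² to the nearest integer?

Side lengths (central angles): a = 0.9310, b = 1.4129, c = 2.1100 rad; semiperimeter s = 2.2270.
By l'Huilier's theorem, tan(E/4) = √[tan(s/2) tan((s−a)/2) tan((s−b)/2) tan((s−c)/2)], giving spherical excess E = 0.7781 rad.
Area = E·R² = 0.7781 × (1737.4)² ≈ 2348852 km².

2348852 km²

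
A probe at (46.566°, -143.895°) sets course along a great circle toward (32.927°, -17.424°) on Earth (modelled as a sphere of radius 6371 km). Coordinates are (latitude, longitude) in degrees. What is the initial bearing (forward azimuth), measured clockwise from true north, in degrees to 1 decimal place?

Δλ = 126.471° = 2.2073 rad.
y = sin Δλ · cos φ₂ = (0.8042)(0.8394) = 0.6750
x = cos φ₁ sin φ₂ − sin φ₁ cos φ₂ cos Δλ = (0.6875)(0.5436) − (0.7262)(0.8394)(-0.5944) = 0.7360
θ = atan2(y, x) = 42.52°, so the bearing is 42.5°.

42.5°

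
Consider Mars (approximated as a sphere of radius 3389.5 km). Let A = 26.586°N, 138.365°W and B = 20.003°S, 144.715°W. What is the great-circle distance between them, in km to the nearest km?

Let φ₁ = 0.4640 rad, φ₂ = -0.3491 rad, and Δλ = -0.1108 rad.
cos c = sin φ₁ sin φ₂ + cos φ₁ cos φ₂ cos Δλ = (0.4475)(-0.3421) + (0.8943)(0.9397)(0.9939) = 0.68207,
so c = arccos(0.68207) = 0.82020 rad.
Distance = R·c = 3389.5 × 0.8202 ≈ 2780 km.

2780 km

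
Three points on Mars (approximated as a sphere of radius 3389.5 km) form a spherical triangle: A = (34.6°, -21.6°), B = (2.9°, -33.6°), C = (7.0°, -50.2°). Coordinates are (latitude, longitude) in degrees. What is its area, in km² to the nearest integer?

1039427 km²

Side lengths (central angles): a = 0.2973, b = 0.6656, c = 0.5866 rad; semiperimeter s = 0.7748.
By l'Huilier's theorem, tan(E/4) = √[tan(s/2) tan((s−a)/2) tan((s−b)/2) tan((s−c)/2)], giving spherical excess E = 0.0905 rad.
Area = E·R² = 0.0905 × (3389.5)² ≈ 1039427 km².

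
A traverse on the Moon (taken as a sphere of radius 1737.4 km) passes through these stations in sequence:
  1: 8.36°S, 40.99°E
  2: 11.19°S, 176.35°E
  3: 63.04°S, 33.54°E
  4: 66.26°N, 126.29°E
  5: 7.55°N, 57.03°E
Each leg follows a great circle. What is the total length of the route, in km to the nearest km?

13716 km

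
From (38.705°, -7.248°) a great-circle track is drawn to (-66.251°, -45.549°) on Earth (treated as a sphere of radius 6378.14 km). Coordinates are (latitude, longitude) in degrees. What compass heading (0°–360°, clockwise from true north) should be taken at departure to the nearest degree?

Δλ = -38.301° = -0.6685 rad.
y = sin Δλ · cos φ₂ = (-0.6198)(0.4027) = -0.2496
x = cos φ₁ sin φ₂ − sin φ₁ cos φ₂ cos Δλ = (0.7804)(-0.9153) − (0.6253)(0.4027)(0.7848) = -0.9119
θ = atan2(y, x) = -164.69°; adding 360° gives 195°.

195°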